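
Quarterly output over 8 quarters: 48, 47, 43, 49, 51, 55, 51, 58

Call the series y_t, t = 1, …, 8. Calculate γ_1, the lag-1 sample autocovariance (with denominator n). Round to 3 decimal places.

6.492

Mean ȳ = (48 + 47 + 43 + 49 + 51 + 55 + 51 + 58)/8 = 50.2500
Σ_{t=1}^{7}(y_t−ȳ)(y_{t+1}−ȳ) = 51.9375
γ_1 = 51.9375 / 8 = 6.492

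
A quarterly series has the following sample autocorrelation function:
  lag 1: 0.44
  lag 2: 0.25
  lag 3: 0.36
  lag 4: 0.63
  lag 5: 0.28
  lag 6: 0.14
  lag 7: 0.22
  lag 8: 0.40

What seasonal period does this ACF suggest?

4

The largest autocorrelation is r_4 = 0.63; the remaining lags stay at or below 0.44. The elevated value at lag 1 (0.44), dropping to 0.25 at lag 2, reflects decaying short-term dependence rather than seasonality.
The dominant spike at lag 4 indicates a seasonal period of 4.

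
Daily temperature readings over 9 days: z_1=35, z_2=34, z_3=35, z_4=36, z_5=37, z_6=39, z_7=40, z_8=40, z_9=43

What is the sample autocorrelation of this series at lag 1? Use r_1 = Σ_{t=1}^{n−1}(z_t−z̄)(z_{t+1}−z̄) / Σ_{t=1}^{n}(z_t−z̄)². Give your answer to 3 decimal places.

0.628

Mean z̄ = (35 + 34 + 35 + 36 + 37 + 39 + 40 + 40 + 43)/9 = 37.6667
Numerator Σ_{t=1}^{8}(z_t−z̄)(z_{t+1}−z̄) = 45.2222
Denominator Σ(z_t−z̄)² = 72.0000
r_1 = 45.2222 / 72.0000 = 0.628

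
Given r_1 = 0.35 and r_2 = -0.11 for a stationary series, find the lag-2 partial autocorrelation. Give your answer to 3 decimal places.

φ_{22} = (r_2 − r_1²) / (1 − r_1²)
r_1² = (0.35)² = 0.1225
Numerator = -0.11 − 0.1225 = -0.2325; denominator = 1 − 0.1225 = 0.8775
φ_{22} = -0.2325 / 0.8775 = -0.265

-0.265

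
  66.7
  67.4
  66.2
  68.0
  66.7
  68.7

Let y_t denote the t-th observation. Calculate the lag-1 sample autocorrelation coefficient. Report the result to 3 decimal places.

Mean ȳ = (66.7 + 67.4 + 66.2 + 68.0 + 66.7 + 68.7)/6 = 67.2833
Numerator Σ_{t=1}^{5}(y_t−ȳ)(y_{t+1}−ȳ) = -2.2153
Denominator Σ(y_t−ȳ)² = 4.3883
r_1 = -2.2153 / 4.3883 = -0.505

-0.505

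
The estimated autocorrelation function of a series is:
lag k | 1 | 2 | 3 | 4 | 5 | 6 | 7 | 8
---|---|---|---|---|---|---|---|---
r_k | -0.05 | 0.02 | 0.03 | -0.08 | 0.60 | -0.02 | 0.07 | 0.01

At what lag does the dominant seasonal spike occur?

The largest autocorrelation is r_5 = 0.60; the remaining lags stay at or below 0.07.
The dominant spike at lag 5 indicates a seasonal period of 5.

5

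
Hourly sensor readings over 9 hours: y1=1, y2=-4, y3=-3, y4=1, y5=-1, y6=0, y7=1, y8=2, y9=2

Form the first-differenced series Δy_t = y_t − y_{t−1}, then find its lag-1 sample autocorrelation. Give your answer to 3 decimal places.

First differences Δy: -5, 1, 4, -2, 1, 1, 1, 0
Mean of differences = 0.1250
Numerator Σ(Δy_t−Δȳ)(Δy_{t+1}−Δȳ) = -9.7656
Denominator Σ(Δy_t−Δȳ)² = 48.8750
r_1(Δy) = -9.7656 / 48.8750 = -0.200

-0.200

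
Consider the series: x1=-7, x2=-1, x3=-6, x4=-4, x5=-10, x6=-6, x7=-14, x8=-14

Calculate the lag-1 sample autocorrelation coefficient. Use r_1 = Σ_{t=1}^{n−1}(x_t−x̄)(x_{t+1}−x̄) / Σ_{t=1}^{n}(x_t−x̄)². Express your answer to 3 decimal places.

Mean x̄ = (-7 − 1 − 6 − 4 − 10 − 6 − 14 − 14)/8 = -7.7500
Deviations from mean: 0.7500, 6.7500, 1.7500, 3.7500, -2.2500, 1.7500, -6.2500, -6.2500
Numerator Σ_{t=1}^{7}(x_t−x̄)(x_{t+1}−x̄) = 39.1875
Denominator Σ(x_t−x̄)² = 149.5000
r_1 = 39.1875 / 149.5000 = 0.262

0.262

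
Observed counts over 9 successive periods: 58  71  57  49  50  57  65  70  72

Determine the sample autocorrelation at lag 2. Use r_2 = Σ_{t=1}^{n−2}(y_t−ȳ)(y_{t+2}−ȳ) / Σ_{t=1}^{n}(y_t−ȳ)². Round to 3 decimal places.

Mean ȳ = (58 + 71 + 57 + 49 + 50 + 57 + 65 + 70 + 72)/9 = 61.0000
Numerator Σ_{t=1}^{7}(y_t−ȳ)(y_{t+2}−ȳ) = -52.0000
Denominator Σ(y_t−ȳ)² = 624.0000
r_2 = -52.0000 / 624.0000 = -0.083

-0.083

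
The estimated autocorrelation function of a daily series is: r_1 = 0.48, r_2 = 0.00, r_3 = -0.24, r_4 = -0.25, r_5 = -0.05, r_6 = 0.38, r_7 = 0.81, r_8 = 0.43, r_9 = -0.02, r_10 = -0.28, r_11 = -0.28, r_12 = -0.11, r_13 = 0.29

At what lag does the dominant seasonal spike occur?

The largest autocorrelation is r_7 = 0.81; the remaining lags stay at or below 0.48. The elevated value at lag 1 (0.48), dropping to 0.00 at lag 2, reflects decaying short-term dependence rather than seasonality.
The dominant spike at lag 7 indicates a seasonal period of 7.

7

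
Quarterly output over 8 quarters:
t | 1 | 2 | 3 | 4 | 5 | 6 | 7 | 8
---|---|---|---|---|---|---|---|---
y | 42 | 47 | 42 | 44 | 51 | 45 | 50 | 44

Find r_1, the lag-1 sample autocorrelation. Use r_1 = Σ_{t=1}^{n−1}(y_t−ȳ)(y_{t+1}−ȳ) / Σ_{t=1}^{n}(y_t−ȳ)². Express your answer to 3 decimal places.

-0.318

Mean ȳ = (42 + 47 + 42 + 44 + 51 + 45 + 50 + 44)/8 = 45.6250
Deviations from mean: -3.6250, 1.3750, -3.6250, -1.6250, 5.3750, -0.6250, 4.3750, -1.6250
Σ(y_t−ȳ)(y_{t+1}−ȳ) = (-4.9844) + (-4.9844) + (5.8906) + (-8.7344) + (-3.3594) + (-2.7344) + (-7.1094) = -26.0156
Denominator Σ(y_t−ȳ)² = 81.8750
r_1 = -26.0156 / 81.8750 = -0.318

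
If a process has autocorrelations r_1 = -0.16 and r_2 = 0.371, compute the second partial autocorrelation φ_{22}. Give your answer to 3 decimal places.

φ_{22} = (r_2 − r_1²) / (1 − r_1²)
r_1² = (-0.16)² = 0.0256
Numerator = 0.371 − 0.0256 = 0.3454; denominator = 1 − 0.0256 = 0.9744
φ_{22} = 0.3454 / 0.9744 = 0.354

0.354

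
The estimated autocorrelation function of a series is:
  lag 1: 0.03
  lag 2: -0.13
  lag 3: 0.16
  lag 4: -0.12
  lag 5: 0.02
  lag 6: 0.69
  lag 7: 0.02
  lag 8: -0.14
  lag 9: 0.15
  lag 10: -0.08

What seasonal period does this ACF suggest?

6

The largest autocorrelation is r_6 = 0.69; the remaining lags stay at or below 0.16.
The dominant spike at lag 6 indicates a seasonal period of 6.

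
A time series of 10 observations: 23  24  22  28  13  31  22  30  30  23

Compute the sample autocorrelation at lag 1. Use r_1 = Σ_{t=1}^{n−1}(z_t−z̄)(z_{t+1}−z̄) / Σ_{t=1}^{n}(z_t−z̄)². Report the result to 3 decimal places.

-0.492

Mean z̄ = (23 + 24 + 22 + 28 + 13 + 31 + 22 + 30 + 30 + 23)/10 = 24.6000
Numerator Σ_{t=1}^{9}(z_t−z̄)(z_{t+1}−z̄) = -130.1600
Denominator Σ(z_t−z̄)² = 264.4000
r_1 = -130.1600 / 264.4000 = -0.492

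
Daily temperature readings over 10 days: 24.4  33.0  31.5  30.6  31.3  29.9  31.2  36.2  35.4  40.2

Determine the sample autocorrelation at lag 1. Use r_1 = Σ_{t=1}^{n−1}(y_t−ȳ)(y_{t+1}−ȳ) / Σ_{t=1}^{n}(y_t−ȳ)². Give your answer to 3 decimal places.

0.212

Mean ȳ = (24.4 + 33.0 + 31.5 + 30.6 + 31.3 + 29.9 + 31.2 + 36.2 + 35.4 + 40.2)/10 = 32.3700
Numerator Σ_{t=1}^{9}(y_t−ȳ)(y_{t+1}−ȳ) = 34.2461
Denominator Σ(y_t−ȳ)² = 161.5810
r_1 = 34.2461 / 161.5810 = 0.212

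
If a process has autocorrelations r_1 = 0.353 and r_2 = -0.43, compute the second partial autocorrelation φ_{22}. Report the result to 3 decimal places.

-0.634

φ_{22} = (r_2 − r_1²) / (1 − r_1²)
r_1² = (0.353)² = 0.124609
Numerator = -0.43 − 0.1246 = -0.5546; denominator = 1 − 0.1246 = 0.8754
φ_{22} = -0.5546 / 0.8754 = -0.634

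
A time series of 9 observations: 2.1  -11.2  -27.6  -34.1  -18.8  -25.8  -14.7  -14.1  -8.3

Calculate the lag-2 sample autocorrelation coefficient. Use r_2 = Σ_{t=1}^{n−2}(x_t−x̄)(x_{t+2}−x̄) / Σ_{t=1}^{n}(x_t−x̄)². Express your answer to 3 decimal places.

-0.144

Mean x̄ = (2.1 − 11.2 − 27.6 − 34.1 − 18.8 − 25.8 − 14.7 − 14.1 − 8.3)/9 = -16.9444
Σ(x_t−x̄)(x_{t+2}−x̄) = (-202.9291) + (-98.5491) + (19.7720) + (151.9220) + (-4.1647) + (-25.1891) + (19.4020) = -139.7362
Denominator Σ(x_t−x̄)² = 973.2622
r_2 = -139.7362 / 973.2622 = -0.144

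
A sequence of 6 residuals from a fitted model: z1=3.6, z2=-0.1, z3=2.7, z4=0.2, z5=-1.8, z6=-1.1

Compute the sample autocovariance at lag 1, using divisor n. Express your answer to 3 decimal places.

0.101

Mean z̄ = (3.6 − 0.1 + 2.7 + 0.2 − 1.8 − 1.1)/6 = 0.5833
Σ_{t=1}^{5}(z_t−z̄)(z_{t+1}−z̄) = 0.6064
γ_1 = 0.6064 / 6 = 0.101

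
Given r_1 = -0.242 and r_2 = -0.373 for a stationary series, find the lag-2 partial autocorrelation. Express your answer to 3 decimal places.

-0.458

φ_{22} = (r_2 − r_1²) / (1 − r_1²)
r_1² = (-0.242)² = 0.058564
Numerator = -0.373 − 0.0586 = -0.4316; denominator = 1 − 0.0586 = 0.9414
φ_{22} = -0.4316 / 0.9414 = -0.458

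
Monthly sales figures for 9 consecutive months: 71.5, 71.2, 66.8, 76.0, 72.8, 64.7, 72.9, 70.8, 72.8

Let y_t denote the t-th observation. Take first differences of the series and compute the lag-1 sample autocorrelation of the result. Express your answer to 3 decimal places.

First differences Δy: -0.3, -4.4, 9.2, -3.2, -8.1, 8.2, -2.1, 2.0
Mean of differences = 0.1625
Numerator Σ(Δy_t−Δȳ)(Δy_{t+1}−Δȳ) = -130.4814
Denominator Σ(Δy_t−Δȳ)² = 255.3788
r_1(Δy) = -130.4814 / 255.3788 = -0.511

-0.511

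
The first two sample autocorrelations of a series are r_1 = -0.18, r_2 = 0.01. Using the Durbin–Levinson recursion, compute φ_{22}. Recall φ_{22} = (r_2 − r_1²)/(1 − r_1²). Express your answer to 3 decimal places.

φ_{22} = (r_2 − r_1²) / (1 − r_1²)
r_1² = (-0.18)² = 0.0324
Numerator = 0.01 − 0.0324 = -0.0224; denominator = 1 − 0.0324 = 0.9676
φ_{22} = -0.0224 / 0.9676 = -0.023

-0.023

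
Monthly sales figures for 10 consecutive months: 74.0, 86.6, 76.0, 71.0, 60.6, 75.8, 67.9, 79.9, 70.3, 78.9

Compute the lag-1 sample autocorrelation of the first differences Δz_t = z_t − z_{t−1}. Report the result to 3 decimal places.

First differences Δz: 12.6, -10.6, -5.0, -10.4, 15.2, -7.9, 12.0, -9.6, 8.6
Mean of differences = 0.5444
Numerator Σ(Δz_t−Δz̄)(Δz_{t+1}−Δz̄) = -590.7020
Denominator Σ(Δz_t−Δz̄)² = 1005.1822
r_1(Δz) = -590.7020 / 1005.1822 = -0.588

-0.588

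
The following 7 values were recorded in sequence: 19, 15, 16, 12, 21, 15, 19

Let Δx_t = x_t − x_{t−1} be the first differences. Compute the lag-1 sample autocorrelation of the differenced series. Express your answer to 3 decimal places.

-0.735

First differences Δx: -4, 1, -4, 9, -6, 4
Mean of differences = 0.0000
Numerator Σ(Δx_t−Δx̄)(Δx_{t+1}−Δx̄) = -122.0000
Denominator Σ(Δx_t−Δx̄)² = 166.0000
r_1(Δx) = -122.0000 / 166.0000 = -0.735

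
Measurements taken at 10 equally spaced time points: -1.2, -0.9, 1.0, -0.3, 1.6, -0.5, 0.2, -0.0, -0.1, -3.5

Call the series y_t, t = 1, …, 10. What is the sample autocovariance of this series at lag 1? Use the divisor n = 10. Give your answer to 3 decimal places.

Mean ȳ = (-1.2 − 0.9 + 1.0 − 0.3 + 1.6 − 0.5 + 0.2 − 0.0 − 0.1 − 3.5)/10 = -0.3700
Σ_{t=1}^{9}(y_t−ȳ)(y_{t+1}−ȳ) = -0.9169
γ_1 = -0.9169 / 10 = -0.092

-0.092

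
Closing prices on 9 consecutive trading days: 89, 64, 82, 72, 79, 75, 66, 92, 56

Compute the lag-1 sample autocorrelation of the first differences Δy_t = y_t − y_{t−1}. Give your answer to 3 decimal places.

-0.582

First differences Δy: -25, 18, -10, 7, -4, -9, 26, -36
Mean of differences = -4.1250
Numerator Σ(Δy_t−Δȳ)(Δy_{t+1}−Δȳ) = -1763.5156
Denominator Σ(Δy_t−Δȳ)² = 3030.8750
r_1(Δy) = -1763.5156 / 3030.8750 = -0.582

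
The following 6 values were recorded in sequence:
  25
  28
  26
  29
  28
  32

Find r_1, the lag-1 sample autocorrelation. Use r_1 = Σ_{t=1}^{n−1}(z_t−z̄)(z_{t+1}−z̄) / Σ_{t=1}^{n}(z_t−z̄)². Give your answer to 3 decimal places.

Mean z̄ = (25 + 28 + 26 + 29 + 28 + 32)/6 = 28.0000
Σ(z_t−z̄)(z_{t+1}−z̄) = (0.0000) + (0.0000) + (-2.0000) + (0.0000) + (0.0000) = -2.0000
Denominator Σ(z_t−z̄)² = 30.0000
r_1 = -2.0000 / 30.0000 = -0.067

-0.067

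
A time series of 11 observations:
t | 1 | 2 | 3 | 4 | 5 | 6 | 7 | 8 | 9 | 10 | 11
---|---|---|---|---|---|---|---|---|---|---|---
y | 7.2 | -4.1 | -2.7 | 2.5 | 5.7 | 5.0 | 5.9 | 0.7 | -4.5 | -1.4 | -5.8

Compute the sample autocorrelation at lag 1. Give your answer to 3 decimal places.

0.251

Mean ȳ = (7.2 − 4.1 − 2.7 + 2.5 + 5.7 + 5.0 + 5.9 + 0.7 − 4.5 − 1.4 − 5.8)/11 = 0.7727
Numerator Σ_{t=1}^{10}(y_t−ȳ)(y_{t+1}−ȳ) = 56.3665
Denominator Σ(y_t−ȳ)² = 224.2618
r_1 = 56.3665 / 224.2618 = 0.251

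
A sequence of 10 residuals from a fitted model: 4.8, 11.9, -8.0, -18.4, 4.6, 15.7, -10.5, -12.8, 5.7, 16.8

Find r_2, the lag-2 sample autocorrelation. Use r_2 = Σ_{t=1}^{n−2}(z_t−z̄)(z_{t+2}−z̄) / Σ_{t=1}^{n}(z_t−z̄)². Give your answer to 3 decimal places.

-0.764

Mean z̄ = (4.8 + 11.9 − 8.0 − 18.4 + 4.6 + 15.7 − 10.5 − 12.8 + 5.7 + 16.8)/10 = 0.9800
Numerator Σ_{t=1}^{8}(z_t−z̄)(z_{t+2}−z̄) = -1080.2988
Denominator Σ(z_t−z̄)² = 1414.0760
r_2 = -1080.2988 / 1414.0760 = -0.764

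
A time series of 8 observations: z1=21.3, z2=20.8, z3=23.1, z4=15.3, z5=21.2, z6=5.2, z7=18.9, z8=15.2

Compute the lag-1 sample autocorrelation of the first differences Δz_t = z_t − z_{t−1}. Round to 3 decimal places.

First differences Δz: -0.5, 2.3, -7.8, 5.9, -16.0, 13.7, -3.7
Mean of differences = -0.8714
Numerator Σ(Δz_t−Δz̄)(Δz_{t+1}−Δz̄) = -431.8151
Denominator Σ(Δz_t−Δz̄)² = 553.2543
r_1(Δz) = -431.8151 / 553.2543 = -0.781

-0.781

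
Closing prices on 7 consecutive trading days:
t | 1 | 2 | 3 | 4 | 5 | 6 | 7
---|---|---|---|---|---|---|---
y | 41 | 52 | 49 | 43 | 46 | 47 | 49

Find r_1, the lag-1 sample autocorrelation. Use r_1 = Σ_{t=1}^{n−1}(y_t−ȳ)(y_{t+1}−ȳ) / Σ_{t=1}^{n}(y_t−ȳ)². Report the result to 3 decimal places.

-0.275

Mean ȳ = (41 + 52 + 49 + 43 + 46 + 47 + 49)/7 = 46.7143
Deviations from mean: -5.7143, 5.2857, 2.2857, -3.7143, -0.7143, 0.2857, 2.2857
Numerator Σ_{t=1}^{6}(y_t−ȳ)(y_{t+1}−ȳ) = -23.5102
Denominator Σ(y_t−ȳ)² = 85.4286
r_1 = -23.5102 / 85.4286 = -0.275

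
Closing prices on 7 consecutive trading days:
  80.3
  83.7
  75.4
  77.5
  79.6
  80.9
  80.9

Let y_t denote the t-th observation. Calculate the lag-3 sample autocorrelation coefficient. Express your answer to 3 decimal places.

-0.221

Mean ȳ = (80.3 + 83.7 + 75.4 + 77.5 + 79.6 + 80.9 + 80.9)/7 = 79.7571
Numerator Σ_{t=1}^{4}(y_t−ȳ)(y_{t+3}−ȳ) = -9.4041
Denominator Σ(y_t−ȳ)² = 42.5571
r_3 = -9.4041 / 42.5571 = -0.221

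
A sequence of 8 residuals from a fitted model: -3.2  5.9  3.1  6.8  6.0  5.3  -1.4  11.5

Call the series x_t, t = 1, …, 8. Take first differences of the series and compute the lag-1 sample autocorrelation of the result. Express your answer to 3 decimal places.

-0.381

First differences Δx: 9.1, -2.8, 3.7, -0.8, -0.7, -6.7, 12.9
Mean of differences = 2.1000
Numerator Σ(Δx_t−Δx̄)(Δx_{t+1}−Δx̄) = -109.0600
Denominator Σ(Δx_t−Δx̄)² = 285.9000
r_1(Δx) = -109.0600 / 285.9000 = -0.381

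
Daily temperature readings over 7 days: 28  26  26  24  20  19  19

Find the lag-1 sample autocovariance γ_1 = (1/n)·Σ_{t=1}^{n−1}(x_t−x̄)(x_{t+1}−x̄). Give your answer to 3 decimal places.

7.426

Mean x̄ = (28 + 26 + 26 + 24 + 20 + 19 + 19)/7 = 23.1429
Σ_{t=1}^{6}(x_t−x̄)(x_{t+1}−x̄) = 51.9796
γ_1 = 51.9796 / 7 = 7.426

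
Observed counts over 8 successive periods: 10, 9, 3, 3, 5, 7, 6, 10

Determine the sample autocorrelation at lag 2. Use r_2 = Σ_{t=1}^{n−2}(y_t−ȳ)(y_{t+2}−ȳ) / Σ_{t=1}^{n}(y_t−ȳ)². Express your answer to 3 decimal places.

-0.242

Mean ȳ = (10 + 9 + 3 + 3 + 5 + 7 + 6 + 10)/8 = 6.6250
Deviations from mean: 3.3750, 2.3750, -3.6250, -3.6250, -1.6250, 0.3750, -0.6250, 3.3750
Σ(y_t−ȳ)(y_{t+2}−ȳ) = (-12.2344) + (-8.6094) + (5.8906) + (-1.3594) + (1.0156) + (1.2656) = -14.0313
Denominator Σ(y_t−ȳ)² = 57.8750
r_2 = -14.0313 / 57.8750 = -0.242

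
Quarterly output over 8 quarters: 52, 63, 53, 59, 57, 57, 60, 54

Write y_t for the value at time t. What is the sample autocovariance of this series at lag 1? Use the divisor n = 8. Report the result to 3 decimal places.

-8.768

Mean ȳ = (52 + 63 + 53 + 59 + 57 + 57 + 60 + 54)/8 = 56.8750
Σ_{t=1}^{7}(y_t−ȳ)(y_{t+1}−ȳ) = -70.1406
γ_1 = -70.1406 / 8 = -8.768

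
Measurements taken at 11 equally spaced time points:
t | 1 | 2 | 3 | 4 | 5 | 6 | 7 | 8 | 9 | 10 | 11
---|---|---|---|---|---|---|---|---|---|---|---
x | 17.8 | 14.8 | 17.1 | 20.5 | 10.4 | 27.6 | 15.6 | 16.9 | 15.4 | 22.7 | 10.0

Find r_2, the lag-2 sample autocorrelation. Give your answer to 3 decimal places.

0.189

Mean x̄ = (17.8 + 14.8 + 17.1 + 20.5 + 10.4 + 27.6 + 15.6 + 16.9 + 15.4 + 22.7 + 10.0)/11 = 17.1636
Numerator Σ_{t=1}^{9}(x_t−x̄)(x_{t+2}−x̄) = 49.0801
Denominator Σ(x_t−x̄)² = 259.3855
r_2 = 49.0801 / 259.3855 = 0.189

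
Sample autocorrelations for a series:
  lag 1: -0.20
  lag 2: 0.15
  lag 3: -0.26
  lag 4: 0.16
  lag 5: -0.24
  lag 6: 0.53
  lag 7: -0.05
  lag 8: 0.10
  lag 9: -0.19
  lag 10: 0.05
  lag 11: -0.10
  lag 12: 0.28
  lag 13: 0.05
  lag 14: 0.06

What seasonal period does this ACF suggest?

The largest autocorrelation is r_6 = 0.53, with a weaker echo at lag 12 (0.28); the remaining lags stay at or below 0.16.
The dominant spike at lag 6 indicates a seasonal period of 6.

6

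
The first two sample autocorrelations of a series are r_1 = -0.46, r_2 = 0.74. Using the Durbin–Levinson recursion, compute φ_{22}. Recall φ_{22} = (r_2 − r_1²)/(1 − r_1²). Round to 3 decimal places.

φ_{22} = (r_2 − r_1²) / (1 − r_1²)
r_1² = (-0.46)² = 0.2116
Numerator = 0.74 − 0.2116 = 0.5284; denominator = 1 − 0.2116 = 0.7884
φ_{22} = 0.5284 / 0.7884 = 0.670

0.670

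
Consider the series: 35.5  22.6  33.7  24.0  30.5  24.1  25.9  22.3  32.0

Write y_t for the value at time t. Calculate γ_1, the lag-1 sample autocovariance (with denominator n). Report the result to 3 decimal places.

-13.167

Mean ȳ = (35.5 + 22.6 + 33.7 + 24.0 + 30.5 + 24.1 + 25.9 + 22.3 + 32.0)/9 = 27.8444
Σ_{t=1}^{8}(y_t−ȳ)(y_{t+1}−ȳ) = -118.5009
γ_1 = -118.5009 / 9 = -13.167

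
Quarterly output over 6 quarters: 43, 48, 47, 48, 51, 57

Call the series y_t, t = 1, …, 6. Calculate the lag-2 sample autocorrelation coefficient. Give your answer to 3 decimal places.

Mean ȳ = (43 + 48 + 47 + 48 + 51 + 57)/6 = 49.0000
Numerator Σ_{t=1}^{4}(y_t−ȳ)(y_{t+2}−ȳ) = 1.0000
Denominator Σ(y_t−ȳ)² = 110.0000
r_2 = 1.0000 / 110.0000 = 0.009

0.009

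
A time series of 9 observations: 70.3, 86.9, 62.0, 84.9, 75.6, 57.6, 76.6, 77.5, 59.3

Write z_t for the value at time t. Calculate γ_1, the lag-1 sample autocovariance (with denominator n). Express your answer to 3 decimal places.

-47.193

Mean z̄ = (70.3 + 86.9 + 62.0 + 84.9 + 75.6 + 57.6 + 76.6 + 77.5 + 59.3)/9 = 72.3000
Σ_{t=1}^{8}(z_t−z̄)(z_{t+1}−z̄) = -424.7400
γ_1 = -424.7400 / 9 = -47.193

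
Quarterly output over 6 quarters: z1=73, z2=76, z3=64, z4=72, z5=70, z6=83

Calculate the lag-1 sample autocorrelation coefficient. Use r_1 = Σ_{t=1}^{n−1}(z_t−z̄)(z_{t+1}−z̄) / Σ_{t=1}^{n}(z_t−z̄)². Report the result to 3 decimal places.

-0.225

Mean z̄ = (73 + 76 + 64 + 72 + 70 + 83)/6 = 73.0000
Deviations from mean: 0.0000, 3.0000, -9.0000, -1.0000, -3.0000, 10.0000
Numerator Σ_{t=1}^{5}(z_t−z̄)(z_{t+1}−z̄) = -45.0000
Denominator Σ(z_t−z̄)² = 200.0000
r_1 = -45.0000 / 200.0000 = -0.225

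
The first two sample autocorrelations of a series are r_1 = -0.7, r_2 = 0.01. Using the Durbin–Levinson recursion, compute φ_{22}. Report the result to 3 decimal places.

φ_{22} = (r_2 − r_1²) / (1 − r_1²)
r_1² = (-0.7)² = 0.49
Numerator = 0.01 − 0.4900 = -0.4800; denominator = 1 − 0.4900 = 0.5100
φ_{22} = -0.4800 / 0.5100 = -0.941

-0.941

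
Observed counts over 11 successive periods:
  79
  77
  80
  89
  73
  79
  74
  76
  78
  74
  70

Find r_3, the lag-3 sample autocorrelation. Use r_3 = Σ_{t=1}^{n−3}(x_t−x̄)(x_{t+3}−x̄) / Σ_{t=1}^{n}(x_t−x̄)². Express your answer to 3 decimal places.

0.060

Mean x̄ = (79 + 77 + 80 + 89 + 73 + 79 + 74 + 76 + 78 + 74 + 70)/11 = 77.1818
Numerator Σ_{t=1}^{8}(x_t−x̄)(x_{t+3}−x̄) = 14.8099
Denominator Σ(x_t−x̄)² = 245.6364
r_3 = 14.8099 / 245.6364 = 0.060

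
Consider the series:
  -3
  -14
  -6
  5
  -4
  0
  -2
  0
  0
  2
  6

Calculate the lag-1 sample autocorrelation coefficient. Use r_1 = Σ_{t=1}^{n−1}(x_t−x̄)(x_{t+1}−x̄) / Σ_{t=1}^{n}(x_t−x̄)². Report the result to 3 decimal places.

0.192

Mean x̄ = (-3 − 14 − 6 + 5 − 4 + 0 − 2 + 0 + 0 + 2 + 6)/11 = -1.4545
Numerator Σ_{t=1}^{10}(x_t−x̄)(x_{t+1}−x̄) = 58.2479
Denominator Σ(x_t−x̄)² = 302.7273
r_1 = 58.2479 / 302.7273 = 0.192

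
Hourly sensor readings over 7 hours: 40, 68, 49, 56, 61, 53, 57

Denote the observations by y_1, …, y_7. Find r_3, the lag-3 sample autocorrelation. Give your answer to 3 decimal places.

Mean ȳ = (40 + 68 + 49 + 56 + 61 + 53 + 57)/7 = 54.8571
Deviations from mean: -14.8571, 13.1429, -5.8571, 1.1429, 6.1429, -1.8571, 2.1429
Σ(y_t−ȳ)(y_{t+3}−ȳ) = (-16.9796) + (80.7347) + (10.8776) + (2.4490) = 77.0816
Denominator Σ(y_t−ȳ)² = 474.8571
r_3 = 77.0816 / 474.8571 = 0.162

0.162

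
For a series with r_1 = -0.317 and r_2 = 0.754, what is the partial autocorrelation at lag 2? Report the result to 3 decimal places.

φ_{22} = (r_2 − r_1²) / (1 − r_1²)
r_1² = (-0.317)² = 0.100489
Numerator = 0.754 − 0.1005 = 0.6535; denominator = 1 − 0.1005 = 0.8995
φ_{22} = 0.6535 / 0.8995 = 0.727

0.727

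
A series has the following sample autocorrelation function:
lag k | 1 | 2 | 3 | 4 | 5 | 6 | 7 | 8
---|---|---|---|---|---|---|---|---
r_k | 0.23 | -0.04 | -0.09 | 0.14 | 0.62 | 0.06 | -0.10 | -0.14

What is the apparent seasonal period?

5

The largest autocorrelation is r_5 = 0.62; the remaining lags stay at or below 0.23.
The dominant spike at lag 5 indicates a seasonal period of 5.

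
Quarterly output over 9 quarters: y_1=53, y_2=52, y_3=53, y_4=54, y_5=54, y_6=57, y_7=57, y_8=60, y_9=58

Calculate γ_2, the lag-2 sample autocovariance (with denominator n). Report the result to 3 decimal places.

Mean ȳ = (53 + 52 + 53 + 54 + 54 + 57 + 57 + 60 + 58)/9 = 55.3333
Σ_{t=1}^{7}(y_t−ȳ)(y_{t+2}−ȳ) = 20.7778
γ_2 = 20.7778 / 9 = 2.309

2.309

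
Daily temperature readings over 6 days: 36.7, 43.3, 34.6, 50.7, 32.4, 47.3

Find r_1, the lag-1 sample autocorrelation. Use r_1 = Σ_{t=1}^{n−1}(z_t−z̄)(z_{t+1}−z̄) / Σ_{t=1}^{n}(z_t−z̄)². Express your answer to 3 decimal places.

-0.826

Mean z̄ = (36.7 + 43.3 + 34.6 + 50.7 + 32.4 + 47.3)/6 = 40.8333
Σ(z_t−z̄)(z_{t+1}−z̄) = (-10.1956) + (-15.3756) + (-61.5022) + (-83.2089) + (-54.5356) = -224.8178
Denominator Σ(z_t−z̄)² = 272.3133
r_1 = -224.8178 / 272.3133 = -0.826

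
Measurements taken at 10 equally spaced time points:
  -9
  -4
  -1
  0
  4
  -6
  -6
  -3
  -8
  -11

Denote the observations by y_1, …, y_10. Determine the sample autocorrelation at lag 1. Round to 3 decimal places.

0.306

Mean ȳ = (-9 − 4 − 1 + 0 + 4 − 6 − 6 − 3 − 8 − 11)/10 = -4.4000
Numerator Σ_{t=1}^{9}(y_t−ȳ)(y_{t+1}−ȳ) = 57.0400
Denominator Σ(y_t−ȳ)² = 186.4000
r_1 = 57.0400 / 186.4000 = 0.306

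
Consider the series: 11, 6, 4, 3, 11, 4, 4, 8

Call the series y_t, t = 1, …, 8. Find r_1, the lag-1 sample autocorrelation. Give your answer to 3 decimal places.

-0.239

Mean ȳ = (11 + 6 + 4 + 3 + 11 + 4 + 4 + 8)/8 = 6.3750
Deviations from mean: 4.6250, -0.3750, -2.3750, -3.3750, 4.6250, -2.3750, -2.3750, 1.6250
Numerator Σ_{t=1}^{7}(y_t−ȳ)(y_{t+1}−ȳ) = -17.6406
Denominator Σ(y_t−ȳ)² = 73.8750
r_1 = -17.6406 / 73.8750 = -0.239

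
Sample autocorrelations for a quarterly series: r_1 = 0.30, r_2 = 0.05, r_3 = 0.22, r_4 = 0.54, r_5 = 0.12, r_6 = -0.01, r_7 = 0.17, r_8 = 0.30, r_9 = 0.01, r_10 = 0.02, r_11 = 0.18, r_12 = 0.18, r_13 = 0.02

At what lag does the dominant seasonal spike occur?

4

The largest autocorrelation is r_4 = 0.54; the remaining lags stay at or below 0.30. The elevated value at lag 1 (0.30), dropping to 0.05 at lag 2, reflects decaying short-term dependence rather than seasonality.
The dominant spike at lag 4 indicates a seasonal period of 4.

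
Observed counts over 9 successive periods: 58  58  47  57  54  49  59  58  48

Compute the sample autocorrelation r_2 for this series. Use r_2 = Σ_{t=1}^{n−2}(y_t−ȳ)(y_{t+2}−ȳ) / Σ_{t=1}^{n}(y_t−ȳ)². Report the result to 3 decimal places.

Mean ȳ = (58 + 58 + 47 + 57 + 54 + 49 + 59 + 58 + 48)/9 = 54.2222
Numerator Σ_{t=1}^{7}(y_t−ȳ)(y_{t+2}−ȳ) = -80.2099
Denominator Σ(y_t−ȳ)² = 191.5556
r_2 = -80.2099 / 191.5556 = -0.419

-0.419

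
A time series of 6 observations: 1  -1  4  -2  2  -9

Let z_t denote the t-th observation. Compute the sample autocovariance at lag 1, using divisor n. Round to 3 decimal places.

-5.532

Mean z̄ = (1 − 1 + 4 − 2 + 2 − 9)/6 = -0.8333
Deviations: 1.8333, -0.1667, 4.8333, -1.1667, 2.8333, -8.1667
Σ_{t=1}^{5}(z_t−z̄)(z_{t+1}−z̄) = -33.1944
γ_1 = -33.1944 / 6 = -5.532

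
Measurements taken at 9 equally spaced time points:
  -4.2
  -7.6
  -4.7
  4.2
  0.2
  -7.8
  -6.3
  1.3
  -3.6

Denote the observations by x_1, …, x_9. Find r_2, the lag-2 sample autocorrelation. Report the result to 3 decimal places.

-0.716

Mean x̄ = (-4.2 − 7.6 − 4.7 + 4.2 + 0.2 − 7.8 − 6.3 + 1.3 − 3.6)/9 = -3.1667
Σ(x_t−x̄)(x_{t+2}−x̄) = (1.5844) + (-32.6589) + (-5.1622) + (-34.1322) + (-10.5489) + (-20.6956) + (1.3578) = -100.2556
Denominator Σ(x_t−x̄)² = 140.1000
r_2 = -100.2556 / 140.1000 = -0.716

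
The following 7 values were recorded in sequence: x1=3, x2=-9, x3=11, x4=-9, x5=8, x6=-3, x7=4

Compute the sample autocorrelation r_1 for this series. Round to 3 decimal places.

-0.880

Mean x̄ = (3 − 9 + 11 − 9 + 8 − 3 + 4)/7 = 0.7143
Deviations from mean: 2.2857, -9.7143, 10.2857, -9.7143, 7.2857, -3.7143, 3.2857
Σ(x_t−x̄)(x_{t+1}−x̄) = (-22.2041) + (-99.9184) + (-99.9184) + (-70.7755) + (-27.0612) + (-12.2041) = -332.0816
Denominator Σ(x_t−x̄)² = 377.4286
r_1 = -332.0816 / 377.4286 = -0.880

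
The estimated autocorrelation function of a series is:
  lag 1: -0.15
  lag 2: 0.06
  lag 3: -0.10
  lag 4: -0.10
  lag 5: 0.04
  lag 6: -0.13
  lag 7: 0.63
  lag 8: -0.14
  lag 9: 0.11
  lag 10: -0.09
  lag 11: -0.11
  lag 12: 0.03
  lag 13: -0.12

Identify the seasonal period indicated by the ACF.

7

The largest autocorrelation is r_7 = 0.63; the remaining lags stay at or below 0.11.
The dominant spike at lag 7 indicates a seasonal period of 7.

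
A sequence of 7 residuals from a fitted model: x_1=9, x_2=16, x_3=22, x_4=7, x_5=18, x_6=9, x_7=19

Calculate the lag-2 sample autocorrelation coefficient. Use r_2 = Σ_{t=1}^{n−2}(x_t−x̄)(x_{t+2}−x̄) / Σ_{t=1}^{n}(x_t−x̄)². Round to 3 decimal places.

Mean x̄ = (9 + 16 + 22 + 7 + 18 + 9 + 19)/7 = 14.2857
Deviations from mean: -5.2857, 1.7143, 7.7143, -7.2857, 3.7143, -5.2857, 4.7143
Σ(x_t−x̄)(x_{t+2}−x̄) = (-40.7755) + (-12.4898) + (28.6531) + (38.5102) + (17.5102) = 31.4082
Denominator Σ(x_t−x̄)² = 207.4286
r_2 = 31.4082 / 207.4286 = 0.151

0.151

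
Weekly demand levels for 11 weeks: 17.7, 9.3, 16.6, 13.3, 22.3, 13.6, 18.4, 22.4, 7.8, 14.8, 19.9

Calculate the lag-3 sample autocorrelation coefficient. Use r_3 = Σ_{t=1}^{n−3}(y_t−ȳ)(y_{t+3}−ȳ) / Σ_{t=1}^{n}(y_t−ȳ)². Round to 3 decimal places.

0.118

Mean ȳ = (17.7 + 9.3 + 16.6 + 13.3 + 22.3 + 13.6 + 18.4 + 22.4 + 7.8 + 14.8 + 19.9)/11 = 16.0091
Numerator Σ_{t=1}^{8}(y_t−ȳ)(y_{t+3}−ȳ) = 27.2688
Denominator Σ(y_t−ȳ)² = 231.4891
r_3 = 27.2688 / 231.4891 = 0.118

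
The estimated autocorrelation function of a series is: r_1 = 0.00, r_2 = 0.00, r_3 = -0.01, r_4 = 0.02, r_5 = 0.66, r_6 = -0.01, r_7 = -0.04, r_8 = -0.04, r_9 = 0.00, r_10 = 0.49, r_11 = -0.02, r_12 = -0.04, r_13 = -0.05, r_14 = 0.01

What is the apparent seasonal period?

The largest autocorrelation is r_5 = 0.66, with a weaker echo at lag 10 (0.49); the remaining lags stay at or below 0.02.
The dominant spike at lag 5 indicates a seasonal period of 5.

5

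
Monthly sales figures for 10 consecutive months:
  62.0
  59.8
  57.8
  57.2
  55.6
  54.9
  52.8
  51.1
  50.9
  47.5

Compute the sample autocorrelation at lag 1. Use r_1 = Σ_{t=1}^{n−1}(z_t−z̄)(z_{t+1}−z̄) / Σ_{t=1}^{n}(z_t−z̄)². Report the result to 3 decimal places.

0.617

Mean z̄ = (62.0 + 59.8 + 57.8 + 57.2 + 55.6 + 54.9 + 52.8 + 51.1 + 50.9 + 47.5)/10 = 54.9600
Numerator Σ_{t=1}^{9}(z_t−z̄)(z_{t+1}−z̄) = 110.0024
Denominator Σ(z_t−z̄)² = 178.1840
r_1 = 110.0024 / 178.1840 = 0.617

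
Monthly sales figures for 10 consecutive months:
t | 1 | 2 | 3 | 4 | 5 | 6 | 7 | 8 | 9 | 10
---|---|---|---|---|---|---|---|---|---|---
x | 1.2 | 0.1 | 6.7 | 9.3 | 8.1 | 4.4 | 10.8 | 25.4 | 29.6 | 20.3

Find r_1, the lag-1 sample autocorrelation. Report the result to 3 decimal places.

0.671

Mean x̄ = (1.2 + 0.1 + 6.7 + 9.3 + 8.1 + 4.4 + 10.8 + 25.4 + 29.6 + 20.3)/10 = 11.5900
Numerator Σ_{t=1}^{9}(x_t−x̄)(x_{t+1}−x̄) = 620.2059
Denominator Σ(x_t−x̄)² = 924.5690
r_1 = 620.2059 / 924.5690 = 0.671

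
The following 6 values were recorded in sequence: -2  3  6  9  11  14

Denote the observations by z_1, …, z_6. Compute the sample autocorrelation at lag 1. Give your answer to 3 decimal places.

0.444

Mean z̄ = (-2 + 3 + 6 + 9 + 11 + 14)/6 = 6.8333
Σ(z_t−z̄)(z_{t+1}−z̄) = (33.8611) + (3.1944) + (-1.8056) + (9.0278) + (29.8611) = 74.1389
Denominator Σ(z_t−z̄)² = 166.8333
r_1 = 74.1389 / 166.8333 = 0.444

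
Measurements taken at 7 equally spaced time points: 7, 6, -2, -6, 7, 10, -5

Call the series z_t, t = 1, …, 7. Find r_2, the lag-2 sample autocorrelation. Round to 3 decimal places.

-0.653

Mean z̄ = (7 + 6 − 2 − 6 + 7 + 10 − 5)/7 = 2.4286
Σ(z_t−z̄)(z_{t+2}−z̄) = (-20.2449) + (-30.1020) + (-20.2449) + (-63.8163) + (-33.9592) = -168.3673
Denominator Σ(z_t−z̄)² = 257.7143
r_2 = -168.3673 / 257.7143 = -0.653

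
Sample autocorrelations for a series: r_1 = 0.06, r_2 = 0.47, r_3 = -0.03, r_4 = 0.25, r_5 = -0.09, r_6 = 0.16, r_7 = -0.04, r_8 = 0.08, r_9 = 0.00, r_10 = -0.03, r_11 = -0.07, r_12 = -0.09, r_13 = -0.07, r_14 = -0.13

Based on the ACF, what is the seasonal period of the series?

The largest autocorrelation is r_2 = 0.47, with weaker echoes at lags 4 (0.25) and 6 (0.16); the remaining lags stay at or below 0.08.
The dominant spike at lag 2 indicates a seasonal period of 2.

2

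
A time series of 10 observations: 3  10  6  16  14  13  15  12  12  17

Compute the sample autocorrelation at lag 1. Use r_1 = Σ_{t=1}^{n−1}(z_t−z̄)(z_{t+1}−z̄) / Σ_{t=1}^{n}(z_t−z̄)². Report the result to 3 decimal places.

0.110

Mean z̄ = (3 + 10 + 6 + 16 + 14 + 13 + 15 + 12 + 12 + 17)/10 = 11.8000
Numerator Σ_{t=1}^{9}(z_t−z̄)(z_{t+1}−z̄) = 19.3600
Denominator Σ(z_t−z̄)² = 175.6000
r_1 = 19.3600 / 175.6000 = 0.110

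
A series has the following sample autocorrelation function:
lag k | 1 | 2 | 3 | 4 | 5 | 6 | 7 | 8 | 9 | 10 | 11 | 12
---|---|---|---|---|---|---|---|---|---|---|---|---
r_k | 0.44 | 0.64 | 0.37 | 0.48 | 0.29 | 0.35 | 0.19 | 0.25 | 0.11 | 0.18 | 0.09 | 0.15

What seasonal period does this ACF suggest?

2

The largest autocorrelation is r_2 = 0.64, with a weaker echo at lag 4 (0.48); the remaining lags stay at or below 0.44.
The dominant spike at lag 2 indicates a seasonal period of 2.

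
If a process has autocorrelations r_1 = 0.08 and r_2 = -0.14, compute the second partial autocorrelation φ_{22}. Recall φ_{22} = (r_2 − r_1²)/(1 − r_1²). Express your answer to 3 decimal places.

φ_{22} = (r_2 − r_1²) / (1 − r_1²)
r_1² = (0.08)² = 0.0064
Numerator = -0.14 − 0.0064 = -0.1464; denominator = 1 − 0.0064 = 0.9936
φ_{22} = -0.1464 / 0.9936 = -0.147

-0.147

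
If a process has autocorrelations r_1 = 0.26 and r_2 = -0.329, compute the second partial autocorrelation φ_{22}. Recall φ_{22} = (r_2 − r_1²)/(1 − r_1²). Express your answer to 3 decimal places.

φ_{22} = (r_2 − r_1²) / (1 − r_1²)
r_1² = (0.26)² = 0.0676
Numerator = -0.329 − 0.0676 = -0.3966; denominator = 1 − 0.0676 = 0.9324
φ_{22} = -0.3966 / 0.9324 = -0.425

-0.425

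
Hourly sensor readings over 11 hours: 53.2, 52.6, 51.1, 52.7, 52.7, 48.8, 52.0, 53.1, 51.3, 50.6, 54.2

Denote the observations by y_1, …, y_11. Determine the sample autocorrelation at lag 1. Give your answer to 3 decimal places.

Mean ȳ = (53.2 + 52.6 + 51.1 + 52.7 + 52.7 + 48.8 + 52.0 + 53.1 + 51.3 + 50.6 + 54.2)/11 = 52.0273
Numerator Σ_{t=1}^{10}(y_t−ȳ)(y_{t+1}−ȳ) = -4.9862
Denominator Σ(y_t−ȳ)² = 22.3218
r_1 = -4.9862 / 22.3218 = -0.223

-0.223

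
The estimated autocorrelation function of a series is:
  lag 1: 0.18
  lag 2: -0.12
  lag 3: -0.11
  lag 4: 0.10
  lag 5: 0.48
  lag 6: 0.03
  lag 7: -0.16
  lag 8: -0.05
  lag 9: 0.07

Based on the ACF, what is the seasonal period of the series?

The largest autocorrelation is r_5 = 0.48; the remaining lags stay at or below 0.18.
The dominant spike at lag 5 indicates a seasonal period of 5.

5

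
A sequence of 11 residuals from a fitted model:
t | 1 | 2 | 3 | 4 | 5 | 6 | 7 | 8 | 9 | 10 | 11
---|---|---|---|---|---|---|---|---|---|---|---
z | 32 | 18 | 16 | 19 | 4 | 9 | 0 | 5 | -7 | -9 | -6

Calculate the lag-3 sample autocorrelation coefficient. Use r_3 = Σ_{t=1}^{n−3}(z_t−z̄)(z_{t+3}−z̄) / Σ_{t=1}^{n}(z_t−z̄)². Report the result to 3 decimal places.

Mean z̄ = (32 + 18 + 16 + 19 + 4 + 9 + 0 + 5 − 7 − 9 − 6)/11 = 7.3636
Numerator Σ_{t=1}^{8}(z_t−z̄)(z_{t+3}−z̄) = 315.8760
Denominator Σ(z_t−z̄)² = 1656.5455
r_3 = 315.8760 / 1656.5455 = 0.191

0.191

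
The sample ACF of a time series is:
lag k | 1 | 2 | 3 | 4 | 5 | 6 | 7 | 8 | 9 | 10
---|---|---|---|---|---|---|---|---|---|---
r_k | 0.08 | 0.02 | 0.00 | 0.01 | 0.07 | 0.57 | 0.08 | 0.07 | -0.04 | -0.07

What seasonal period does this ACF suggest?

The largest autocorrelation is r_6 = 0.57; the remaining lags stay at or below 0.08.
The dominant spike at lag 6 indicates a seasonal period of 6.

6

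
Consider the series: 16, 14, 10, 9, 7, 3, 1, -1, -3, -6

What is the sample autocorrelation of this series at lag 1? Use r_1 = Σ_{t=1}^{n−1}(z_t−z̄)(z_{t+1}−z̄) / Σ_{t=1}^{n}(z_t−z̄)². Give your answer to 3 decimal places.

Mean z̄ = (16 + 14 + 10 + 9 + 7 + 3 + 1 − 1 − 3 − 6)/10 = 5.0000
Numerator Σ_{t=1}^{9}(z_t−z̄)(z_{t+1}−z̄) = 336.0000
Denominator Σ(z_t−z̄)² = 488.0000
r_1 = 336.0000 / 488.0000 = 0.689

0.689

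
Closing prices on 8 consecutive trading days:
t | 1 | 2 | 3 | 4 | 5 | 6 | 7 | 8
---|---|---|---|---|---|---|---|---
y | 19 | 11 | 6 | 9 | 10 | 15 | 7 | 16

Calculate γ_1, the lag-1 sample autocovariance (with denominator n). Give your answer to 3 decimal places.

-2.924

Mean ȳ = (19 + 11 + 6 + 9 + 10 + 15 + 7 + 16)/8 = 11.6250
Σ_{t=1}^{7}(y_t−ȳ)(y_{t+1}−ȳ) = -23.3906
γ_1 = -23.3906 / 8 = -2.924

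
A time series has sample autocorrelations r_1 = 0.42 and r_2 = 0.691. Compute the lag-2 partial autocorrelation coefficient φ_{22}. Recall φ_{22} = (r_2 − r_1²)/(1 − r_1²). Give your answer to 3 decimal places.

φ_{22} = (r_2 − r_1²) / (1 − r_1²)
r_1² = (0.42)² = 0.1764
Numerator = 0.691 − 0.1764 = 0.5146; denominator = 1 − 0.1764 = 0.8236
φ_{22} = 0.5146 / 0.8236 = 0.625

0.625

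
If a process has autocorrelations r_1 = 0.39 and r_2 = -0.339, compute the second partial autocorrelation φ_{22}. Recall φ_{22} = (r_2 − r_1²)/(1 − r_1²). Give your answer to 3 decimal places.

φ_{22} = (r_2 − r_1²) / (1 − r_1²)
r_1² = (0.39)² = 0.1521
Numerator = -0.339 − 0.1521 = -0.4911; denominator = 1 − 0.1521 = 0.8479
φ_{22} = -0.4911 / 0.8479 = -0.579

-0.579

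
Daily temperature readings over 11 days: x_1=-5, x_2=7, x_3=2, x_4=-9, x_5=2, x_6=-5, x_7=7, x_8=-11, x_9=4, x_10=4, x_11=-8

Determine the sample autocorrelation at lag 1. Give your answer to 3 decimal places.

-0.542

Mean x̄ = (-5 + 7 + 2 − 9 + 2 − 5 + 7 − 11 + 4 + 4 − 8)/11 = -1.0909
Numerator Σ_{t=1}^{10}(x_t−x̄)(x_{t+1}−x̄) = -239.0992
Denominator Σ(x_t−x̄)² = 440.9091
r_1 = -239.0992 / 440.9091 = -0.542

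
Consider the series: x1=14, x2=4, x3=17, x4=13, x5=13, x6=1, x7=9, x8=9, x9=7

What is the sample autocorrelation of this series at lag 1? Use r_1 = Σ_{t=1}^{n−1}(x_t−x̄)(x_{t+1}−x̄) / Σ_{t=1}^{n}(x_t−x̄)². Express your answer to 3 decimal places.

Mean x̄ = (14 + 4 + 17 + 13 + 13 + 1 + 9 + 9 + 7)/9 = 9.6667
Numerator Σ_{t=1}^{8}(x_t−x̄)(x_{t+1}−x̄) = -51.4444
Denominator Σ(x_t−x̄)² = 210.0000
r_1 = -51.4444 / 210.0000 = -0.245

-0.245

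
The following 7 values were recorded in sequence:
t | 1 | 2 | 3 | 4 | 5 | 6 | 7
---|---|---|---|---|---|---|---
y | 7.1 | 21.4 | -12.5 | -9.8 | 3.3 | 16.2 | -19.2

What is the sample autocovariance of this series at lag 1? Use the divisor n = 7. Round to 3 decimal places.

Mean ȳ = (7.1 + 21.4 − 12.5 − 9.8 + 3.3 + 16.2 − 19.2)/7 = 0.9286
Deviations: 6.1714, 20.4714, -13.4286, -10.7286, 2.3714, 15.2714, -20.1286
Σ_{t=1}^{6}(y_t−ȳ)(y_{t+1}−ȳ) = -301.1137
γ_1 = -301.1137 / 7 = -43.016

-43.016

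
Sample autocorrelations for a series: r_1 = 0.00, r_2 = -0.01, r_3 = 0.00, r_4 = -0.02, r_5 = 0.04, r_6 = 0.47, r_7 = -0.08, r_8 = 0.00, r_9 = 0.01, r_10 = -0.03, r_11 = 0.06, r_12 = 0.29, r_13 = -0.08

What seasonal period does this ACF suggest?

The largest autocorrelation is r_6 = 0.47, with a weaker echo at lag 12 (0.29); the remaining lags stay at or below 0.06.
The dominant spike at lag 6 indicates a seasonal period of 6.

6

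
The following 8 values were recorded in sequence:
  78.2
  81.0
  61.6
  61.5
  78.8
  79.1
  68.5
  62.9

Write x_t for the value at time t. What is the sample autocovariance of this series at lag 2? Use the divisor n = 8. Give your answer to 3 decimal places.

Mean x̄ = (78.2 + 81.0 + 61.6 + 61.5 + 78.8 + 79.1 + 68.5 + 62.9)/8 = 71.4500
Deviations: 6.7500, 9.5500, -9.8500, -9.9500, 7.3500, 7.6500, -2.9500, -8.5500
Σ_{t=1}^{6}(x_t−x̄)(x_{t+2}−x̄) = -397.1150
γ_2 = -397.1150 / 8 = -49.639

-49.639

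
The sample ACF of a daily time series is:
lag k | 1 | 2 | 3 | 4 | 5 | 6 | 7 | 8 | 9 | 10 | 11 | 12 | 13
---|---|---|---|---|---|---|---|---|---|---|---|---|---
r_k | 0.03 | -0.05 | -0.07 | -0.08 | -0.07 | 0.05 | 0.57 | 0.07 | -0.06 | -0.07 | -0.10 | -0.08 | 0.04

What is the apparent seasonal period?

The largest autocorrelation is r_7 = 0.57; the remaining lags stay at or below 0.07.
The dominant spike at lag 7 indicates a seasonal period of 7.

7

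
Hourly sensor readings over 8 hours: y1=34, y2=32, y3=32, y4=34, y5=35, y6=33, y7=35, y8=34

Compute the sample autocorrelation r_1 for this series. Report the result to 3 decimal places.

0.074

Mean ȳ = (34 + 32 + 32 + 34 + 35 + 33 + 35 + 34)/8 = 33.6250
Deviations from mean: 0.3750, -1.6250, -1.6250, 0.3750, 1.3750, -0.6250, 1.3750, 0.3750
Σ(y_t−ȳ)(y_{t+1}−ȳ) = (-0.6094) + (2.6406) + (-0.6094) + (0.5156) + (-0.8594) + (-0.8594) + (0.5156) = 0.7344
Denominator Σ(y_t−ȳ)² = 9.8750
r_1 = 0.7344 / 9.8750 = 0.074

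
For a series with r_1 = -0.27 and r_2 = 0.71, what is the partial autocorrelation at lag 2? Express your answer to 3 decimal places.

0.687

φ_{22} = (r_2 − r_1²) / (1 − r_1²)
r_1² = (-0.27)² = 0.0729
Numerator = 0.71 − 0.0729 = 0.6371; denominator = 1 − 0.0729 = 0.9271
φ_{22} = 0.6371 / 0.9271 = 0.687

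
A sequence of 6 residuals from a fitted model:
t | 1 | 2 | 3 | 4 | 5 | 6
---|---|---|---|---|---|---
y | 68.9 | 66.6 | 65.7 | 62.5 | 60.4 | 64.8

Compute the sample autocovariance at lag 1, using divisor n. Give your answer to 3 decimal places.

2.853

Mean ȳ = (68.9 + 66.6 + 65.7 + 62.5 + 60.4 + 64.8)/6 = 64.8167
Σ_{t=1}^{5}(y_t−ȳ)(y_{t+1}−ȳ) = 17.1164
γ_1 = 17.1164 / 6 = 2.853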